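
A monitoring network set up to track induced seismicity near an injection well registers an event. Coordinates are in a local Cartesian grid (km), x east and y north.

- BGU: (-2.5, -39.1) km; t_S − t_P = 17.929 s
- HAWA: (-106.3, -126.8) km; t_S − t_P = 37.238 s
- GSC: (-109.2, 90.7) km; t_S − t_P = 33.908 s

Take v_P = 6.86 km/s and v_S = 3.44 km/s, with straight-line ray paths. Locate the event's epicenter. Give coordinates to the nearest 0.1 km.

Distance from S−P lag: d = Δt · v_P v_S / (v_P − v_S) = Δt · (6.86·3.44)/(6.86−3.44) ≈ 6.9001·Δt.
So d_BGU = 123.71, d_HAWA = 256.95, d_GSC = 233.97 km.
Circle about each station: (x + 2.5)² + (y + 39.1)² = 123.71²; (x + 106.3)² + (y + 126.8)² = 256.95²; (x + 109.2)² + (y − 90.7)² = 233.97².
Subtracting pairs of circle equations eliminates x²+y² and gives linear equations (the radical axes):
-207.6 x − 175.4 y = -24876.27
-213.4 x + 259.6 y = -20821.73
Solving the 2×2 system: x ≈ 110.7, y ≈ 10.8 km.
Check against BGU (with the unrounded x, y): √((x + 2.5)²+(y + 39.1)²) = 123.71 ≈ 123.71 km. ✓

(110.7, 10.8)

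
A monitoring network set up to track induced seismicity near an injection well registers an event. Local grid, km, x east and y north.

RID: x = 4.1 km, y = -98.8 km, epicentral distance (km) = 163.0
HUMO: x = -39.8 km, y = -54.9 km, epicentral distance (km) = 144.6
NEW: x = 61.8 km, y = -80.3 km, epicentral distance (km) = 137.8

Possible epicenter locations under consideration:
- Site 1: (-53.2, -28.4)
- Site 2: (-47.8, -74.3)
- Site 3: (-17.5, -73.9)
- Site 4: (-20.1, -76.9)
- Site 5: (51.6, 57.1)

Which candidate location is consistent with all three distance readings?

Site 5

For each candidate, compare |candidate − station| to the reported distance:
Site 1: residuals RID 72.2, HUMO 114.9, NEW 11.6 → max 114.9 km
Site 2: residuals RID 105.6, HUMO 123.6, NEW 28.0 → max 123.6 km
Site 3: residuals RID 130.0, HUMO 115.3, NEW 58.2 → max 130.0 km
Site 4: residuals RID 130.4, HUMO 115.1, NEW 55.8 → max 130.4 km
Site 5: residuals RID 0.0, HUMO 0.0, NEW 0.0 → max 0.0 km
Only Site 5 has all residuals ≈ 0.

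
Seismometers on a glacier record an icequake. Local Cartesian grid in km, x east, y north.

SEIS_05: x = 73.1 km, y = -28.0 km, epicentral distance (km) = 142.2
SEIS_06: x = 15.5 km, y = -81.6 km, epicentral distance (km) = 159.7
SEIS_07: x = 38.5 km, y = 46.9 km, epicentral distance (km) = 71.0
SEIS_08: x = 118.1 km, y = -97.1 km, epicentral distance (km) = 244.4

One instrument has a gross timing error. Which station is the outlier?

Solve using three stations at a time. Using SEIS_05, SEIS_06, SEIS_07 (subtract circle equations pairwise → linear system) gives (x, y) ≈ (-27.9, 72.1).
Distances from that point to each station vs reported:
  SEIS_05: calculated 142.2 vs reported 142.2 → residual 0.0 km
  SEIS_06: calculated 159.7 vs reported 159.7 → residual 0.0 km
  SEIS_07: calculated 71.1 vs reported 71.0 → residual 0.1 km
  SEIS_08: calculated 223.5 vs reported 244.4 → residual 20.9 km
SEIS_05, SEIS_06, SEIS_07 are mutually consistent (residuals ≈ 0); SEIS_08 is off by 20.9 km.

SEIS_08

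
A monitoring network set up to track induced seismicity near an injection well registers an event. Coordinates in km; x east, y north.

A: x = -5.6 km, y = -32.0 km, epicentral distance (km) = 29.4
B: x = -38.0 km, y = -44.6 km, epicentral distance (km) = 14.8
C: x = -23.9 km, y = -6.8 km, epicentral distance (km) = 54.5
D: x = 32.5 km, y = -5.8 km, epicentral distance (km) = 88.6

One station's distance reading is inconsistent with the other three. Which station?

Solve using three stations at a time. Using B, C, D (subtract circle equations pairwise → linear system) gives (x, y) ≈ (-38.0, -59.5).
Distances from that point to each station vs reported:
  A: calculated 42.5 vs reported 29.4 → residual 13.1 km
  B: calculated 14.9 vs reported 14.8 → residual 0.1 km
  C: calculated 54.5 vs reported 54.5 → residual 0.0 km
  D: calculated 88.6 vs reported 88.6 → residual 0.0 km
B, C, D are mutually consistent (residuals ≈ 0); A is off by 13.1 km.

A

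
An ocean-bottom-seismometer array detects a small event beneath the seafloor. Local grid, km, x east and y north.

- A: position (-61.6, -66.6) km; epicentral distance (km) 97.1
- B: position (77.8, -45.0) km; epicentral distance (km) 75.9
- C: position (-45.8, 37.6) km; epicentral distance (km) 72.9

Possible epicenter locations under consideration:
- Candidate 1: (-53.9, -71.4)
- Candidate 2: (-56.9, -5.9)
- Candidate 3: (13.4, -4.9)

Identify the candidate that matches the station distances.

For each candidate, compare |candidate − station| to the reported distance:
Candidate 1: residuals A 88.0, B 58.4, C 36.4 → max 88.0 km
Candidate 2: residuals A 36.2, B 64.4, C 28.0 → max 64.4 km
Candidate 3: residuals A 0.0, B 0.0, C 0.0 → max 0.0 km
Only Candidate 3 has all residuals ≈ 0.

Candidate 3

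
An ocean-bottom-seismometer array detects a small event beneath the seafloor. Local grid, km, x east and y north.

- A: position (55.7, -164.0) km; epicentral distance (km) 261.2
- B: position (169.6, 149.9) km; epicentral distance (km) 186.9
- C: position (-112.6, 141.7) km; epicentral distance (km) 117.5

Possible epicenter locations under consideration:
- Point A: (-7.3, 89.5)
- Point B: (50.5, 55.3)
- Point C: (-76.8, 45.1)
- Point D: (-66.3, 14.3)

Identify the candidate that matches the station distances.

For each candidate, compare |candidate − station| to the reported distance:
Point A: residuals A 0.0, B 0.0, C 0.0 → max 0.0 km
Point B: residuals A 41.8, B 34.8, C 67.1 → max 67.1 km
Point C: residuals A 13.7, B 80.9, C 14.5 → max 80.9 km
Point D: residuals A 45.2, B 85.2, C 18.1 → max 85.2 km
Only Point A has all residuals ≈ 0.

Point A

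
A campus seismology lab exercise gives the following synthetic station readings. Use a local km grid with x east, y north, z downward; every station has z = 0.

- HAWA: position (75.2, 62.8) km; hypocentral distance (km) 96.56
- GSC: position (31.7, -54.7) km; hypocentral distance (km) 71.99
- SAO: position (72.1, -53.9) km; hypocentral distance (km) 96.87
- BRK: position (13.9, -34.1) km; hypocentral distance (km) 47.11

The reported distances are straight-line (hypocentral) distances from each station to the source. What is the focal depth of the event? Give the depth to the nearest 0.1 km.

Each station gives a sphere (x−x_i)² + (y−y_i)² + z² = d_i² (stations at z=0).
Subtracting the HAWA sphere from GSC and SAO: z² cancels, leaving linear equations in x and y:
-87.0 x − 235.0 y = -1460.63
-6.2 x − 233.4 y = -1555.22
Solving: x ≈ -1.303, y ≈ 6.698 km (keep extra digits for the depth step; rounded: -1.3, 6.7).
Then from the HAWA sphere: z² = 96.56² − (x − 75.2)² − (y − 62.8)² with x = -1.303, y = 6.698, so z ≈ 17.991 ≈ 18.0 km.

18.0 km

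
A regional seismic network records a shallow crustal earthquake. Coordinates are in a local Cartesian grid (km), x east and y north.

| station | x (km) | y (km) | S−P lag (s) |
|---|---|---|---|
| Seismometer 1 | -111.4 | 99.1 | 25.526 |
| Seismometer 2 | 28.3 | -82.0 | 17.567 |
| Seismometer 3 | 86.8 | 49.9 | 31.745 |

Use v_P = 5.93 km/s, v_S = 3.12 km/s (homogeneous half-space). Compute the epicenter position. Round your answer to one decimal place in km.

-86.4 km east, -67.1 km north

Distance from S−P lag: d = Δt · v_P v_S / (v_P − v_S) = Δt · (5.93·3.12)/(5.93−3.12) ≈ 6.5842·Δt.
So d_Seismometer 1 = 168.07, d_Seismometer 2 = 115.66, d_Seismometer 3 = 209.02 km.
Circle about each station: (x + 111.4)² + (y − 99.1)² = 168.07²; (x − 28.3)² + (y + 82.0)² = 115.66²; (x − 86.8)² + (y − 49.9)² = 209.02².
Subtracting the Seismometer 1 equation from the Seismometer 2 and Seismometer 3 equations removes the quadratic terms:
279.4 x − 362.2 y = 164.41
396.4 x − 98.4 y = -27648.36
Solving the 2×2 system: x ≈ -86.4, y ≈ -67.1 km.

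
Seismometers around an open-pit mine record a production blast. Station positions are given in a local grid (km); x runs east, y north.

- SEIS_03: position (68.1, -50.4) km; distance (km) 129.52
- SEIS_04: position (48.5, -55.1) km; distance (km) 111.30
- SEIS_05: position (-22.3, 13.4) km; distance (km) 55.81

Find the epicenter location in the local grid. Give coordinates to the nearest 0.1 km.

Circle about each station: (x − 68.1)² + (y + 50.4)² = 129.52²; (x − 48.5)² + (y + 55.1)² = 111.30²; (x + 22.3)² + (y − 13.4)² = 55.81².
Subtracting pairs of circle equations eliminates x²+y² and gives linear equations (the radical axes):
-39.2 x − 9.4 y = 2598.23
-180.8 x + 127.6 y = 7159.75
Solving the 2×2 system: x ≈ -59.5, y ≈ -28.2 km.
Check against SEIS_03 (with the unrounded x, y): √((x − 68.1)²+(y + 50.4)²) = 129.53 ≈ 129.52 km. ✓

x ≈ -59.5 km, y ≈ -28.2 km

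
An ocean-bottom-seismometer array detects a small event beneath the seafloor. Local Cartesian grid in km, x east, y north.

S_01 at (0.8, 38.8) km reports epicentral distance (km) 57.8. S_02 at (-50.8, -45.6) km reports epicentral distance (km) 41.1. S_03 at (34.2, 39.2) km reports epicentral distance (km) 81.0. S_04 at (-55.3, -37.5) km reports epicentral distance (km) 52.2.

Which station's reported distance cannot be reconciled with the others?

Solve using three stations at a time. Using S_01, S_02, S_03 (subtract circle equations pairwise → linear system) gives (x, y) ≈ (-30.1, -10.1).
Distances from that point to each station vs reported:
  S_01: calculated 57.8 vs reported 57.8 → residual 0.0 km
  S_02: calculated 41.1 vs reported 41.1 → residual 0.0 km
  S_03: calculated 81.0 vs reported 81.0 → residual 0.0 km
  S_04: calculated 37.2 vs reported 52.2 → residual 15.0 km
S_01, S_02, S_03 are mutually consistent (residuals ≈ 0); S_04 is off by 15.0 km.

S_04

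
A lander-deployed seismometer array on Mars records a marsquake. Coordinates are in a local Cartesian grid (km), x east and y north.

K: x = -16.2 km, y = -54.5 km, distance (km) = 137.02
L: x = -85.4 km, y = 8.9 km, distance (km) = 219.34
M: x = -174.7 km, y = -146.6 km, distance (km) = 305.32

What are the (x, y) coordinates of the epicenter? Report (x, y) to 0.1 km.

x ≈ 120.2 km, y ≈ -67.5 km

Circle about each station: (x + 16.2)² + (y + 54.5)² = 137.02²; (x + 85.4)² + (y − 8.9)² = 219.34²; (x + 174.7)² + (y + 146.6)² = 305.32².
Subtracting the K equation from the L and M equations removes the quadratic terms:
-138.4 x + 126.8 y = -25195.88
-317.0 x − 184.2 y = -25666.86
Solving the 2×2 system: x ≈ 120.2, y ≈ -67.5 km.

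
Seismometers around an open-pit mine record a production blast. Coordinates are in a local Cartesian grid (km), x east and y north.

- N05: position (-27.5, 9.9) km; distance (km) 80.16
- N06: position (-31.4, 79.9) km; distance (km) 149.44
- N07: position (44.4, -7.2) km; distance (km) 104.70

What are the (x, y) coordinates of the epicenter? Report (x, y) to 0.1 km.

(-39.9, -69.3)

Circle about each station: (x + 27.5)² + (y − 9.9)² = 80.16²; (x + 31.4)² + (y − 79.9)² = 149.44²; (x − 44.4)² + (y + 7.2)² = 104.70².
Subtracting the N05 equation from the N06 and N07 equations removes the quadratic terms:
-7.8 x + 140.0 y = -9390.98
143.8 x − 34.2 y = -3367.52
Solving the 2×2 system: x ≈ -39.9, y ≈ -69.3 km.
Check against N05 (with the unrounded x, y): √((x + 27.5)²+(y − 9.9)²) = 80.17 ≈ 80.16 km. ✓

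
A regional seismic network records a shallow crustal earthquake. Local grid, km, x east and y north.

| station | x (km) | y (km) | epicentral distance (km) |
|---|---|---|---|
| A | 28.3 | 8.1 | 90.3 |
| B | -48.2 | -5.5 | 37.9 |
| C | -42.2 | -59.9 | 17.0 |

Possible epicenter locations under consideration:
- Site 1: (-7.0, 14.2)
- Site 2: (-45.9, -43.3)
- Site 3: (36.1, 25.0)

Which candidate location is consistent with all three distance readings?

For each candidate, compare |candidate − station| to the reported distance:
Site 1: residuals A 54.5, B 7.8, C 65.0 → max 65.0 km
Site 2: residuals A 0.0, B 0.0, C 0.0 → max 0.0 km
Site 3: residuals A 71.7, B 51.7, C 98.5 → max 98.5 km
Only Site 2 has all residuals ≈ 0.

Site 2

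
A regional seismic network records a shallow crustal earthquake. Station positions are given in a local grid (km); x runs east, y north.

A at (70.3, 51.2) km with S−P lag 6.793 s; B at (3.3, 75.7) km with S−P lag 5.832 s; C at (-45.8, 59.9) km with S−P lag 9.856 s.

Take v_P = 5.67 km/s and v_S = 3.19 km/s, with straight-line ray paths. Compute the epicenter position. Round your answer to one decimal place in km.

(22.6, 37.8)

Distance from S−P lag: d = Δt · v_P v_S / (v_P − v_S) = Δt · (5.67·3.19)/(5.67−3.19) ≈ 7.2933·Δt.
So d_A = 49.54, d_B = 42.53, d_C = 71.88 km.
Circle about each station: (x − 70.3)² + (y − 51.2)² = 49.54²; (x − 3.3)² + (y − 75.7)² = 42.53²; (x + 45.8)² + (y − 59.9)² = 71.88².
Subtracting the A equation from the B and C equations removes the quadratic terms:
-134.0 x + 49.0 y = -1176.74
-232.2 x + 17.4 y = -4590.40
Solving the 2×2 system: x ≈ 22.6, y ≈ 37.8 km.
Check against A (with the unrounded x, y): √((x − 70.3)²+(y − 51.2)²) = 49.55 ≈ 49.54 km. ✓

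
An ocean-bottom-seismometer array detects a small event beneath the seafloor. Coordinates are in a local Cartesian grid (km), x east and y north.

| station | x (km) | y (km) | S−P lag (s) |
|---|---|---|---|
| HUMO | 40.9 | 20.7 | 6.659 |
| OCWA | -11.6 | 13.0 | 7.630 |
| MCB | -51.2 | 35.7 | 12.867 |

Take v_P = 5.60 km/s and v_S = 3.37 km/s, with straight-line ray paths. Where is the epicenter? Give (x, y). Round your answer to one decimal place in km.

31.7 km east, -34.9 km north

Distance from S−P lag: d = Δt · v_P v_S / (v_P − v_S) = Δt · (5.60·3.37)/(5.60−3.37) ≈ 8.4628·Δt.
So d_HUMO = 56.35, d_OCWA = 64.57, d_MCB = 108.89 km.
Circle about each station: (x − 40.9)² + (y − 20.7)² = 56.35²; (x + 11.6)² + (y − 13.0)² = 64.57²; (x + 51.2)² + (y − 35.7)² = 108.89².
Subtracting pairs of circle equations eliminates x²+y² and gives linear equations (the radical axes):
-105.0 x − 15.4 y = -2791.70
-184.2 x + 30.0 y = -6887.08
Solving the 2×2 system: x ≈ 31.7, y ≈ -34.9 km.
Check against HUMO (with the unrounded x, y): √((x − 40.9)²+(y − 20.7)²) = 56.35 ≈ 56.35 km. ✓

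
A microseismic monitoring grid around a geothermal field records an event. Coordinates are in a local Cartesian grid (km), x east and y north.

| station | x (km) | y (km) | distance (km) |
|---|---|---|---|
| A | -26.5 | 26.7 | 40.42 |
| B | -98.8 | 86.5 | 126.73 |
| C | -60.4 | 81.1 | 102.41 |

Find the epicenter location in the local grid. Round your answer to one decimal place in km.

Circle about each station: (x + 26.5)² + (y − 26.7)² = 40.42²; (x + 98.8)² + (y − 86.5)² = 126.73²; (x + 60.4)² + (y − 81.1)² = 102.41².
Subtracting pairs of circle equations eliminates x²+y² and gives linear equations (the radical axes):
-144.6 x + 119.6 y = 1401.83
-67.8 x + 108.8 y = -43.80
Solving the 2×2 system: x ≈ -20.7, y ≈ -13.3 km.
Check against A (with the unrounded x, y): √((x + 26.5)²+(y − 26.7)²) = 40.42 ≈ 40.42 km. ✓

x ≈ -20.7 km, y ≈ -13.3 km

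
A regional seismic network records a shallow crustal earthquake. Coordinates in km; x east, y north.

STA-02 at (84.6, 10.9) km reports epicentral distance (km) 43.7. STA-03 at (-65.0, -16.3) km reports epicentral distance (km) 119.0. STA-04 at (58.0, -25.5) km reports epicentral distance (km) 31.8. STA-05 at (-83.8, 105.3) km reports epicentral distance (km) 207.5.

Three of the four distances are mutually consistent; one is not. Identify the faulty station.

Solve using three stations at a time. Using STA-03, STA-04, STA-05 (subtract circle equations pairwise → linear system) gives (x, y) ≈ (47.4, -55.5).
Distances from that point to each station vs reported:
  STA-02: calculated 76.1 vs reported 43.7 → residual 32.4 km
  STA-03: calculated 119.0 vs reported 119.0 → residual 0.0 km
  STA-04: calculated 31.8 vs reported 31.8 → residual 0.0 km
  STA-05: calculated 207.5 vs reported 207.5 → residual 0.0 km
STA-03, STA-04, STA-05 are mutually consistent (residuals ≈ 0); STA-02 is off by 32.4 km.

STA-02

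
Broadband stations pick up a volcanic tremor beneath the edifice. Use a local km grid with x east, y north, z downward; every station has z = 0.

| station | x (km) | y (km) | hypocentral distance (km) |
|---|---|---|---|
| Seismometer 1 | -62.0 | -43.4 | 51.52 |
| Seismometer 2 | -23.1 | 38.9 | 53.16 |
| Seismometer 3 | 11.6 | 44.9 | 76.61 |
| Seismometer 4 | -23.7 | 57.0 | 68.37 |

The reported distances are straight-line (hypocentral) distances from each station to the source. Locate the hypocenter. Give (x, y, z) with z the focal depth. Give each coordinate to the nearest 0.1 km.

Each station gives a sphere (x−x_i)² + (y−y_i)² + z² = d_i² (stations at z=0).
Subtracting the Seismometer 1 sphere from Seismometer 2 and Seismometer 3: z² cancels, leaving linear equations in x and y:
77.8 x + 164.6 y = -3852.42
147.2 x + 176.6 y = -6791.77
Solving: x ≈ -41.716, y ≈ -3.687 km (keep extra digits for the depth step; rounded: -41.7, -3.7).
Then from the Seismometer 1 sphere: z² = 51.52² − (x + 62.0)² − (y + 43.4)² with x = -41.716, y = -3.687, so z ≈ 25.802 ≈ 25.8 km.

(-41.7, -3.7, 25.8)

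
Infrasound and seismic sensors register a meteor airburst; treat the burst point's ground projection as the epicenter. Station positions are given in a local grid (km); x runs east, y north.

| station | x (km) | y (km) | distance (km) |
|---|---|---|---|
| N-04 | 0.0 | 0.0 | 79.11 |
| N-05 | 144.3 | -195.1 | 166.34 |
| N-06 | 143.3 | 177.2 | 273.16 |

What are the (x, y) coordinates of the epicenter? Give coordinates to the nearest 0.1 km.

Circle about each station: x² + y² = 79.11²; (x − 144.3)² + (y + 195.1)² = 166.34²; (x − 143.3)² + (y − 177.2)² = 273.16².
Subtracting pairs of circle equations eliminates x²+y² and gives linear equations (the radical axes):
288.6 x − 390.2 y = 37475.90
286.6 x + 354.4 y = -16423.26
Solving the 2×2 system: x ≈ 32.1, y ≈ -72.3 km.

(32.1, -72.3)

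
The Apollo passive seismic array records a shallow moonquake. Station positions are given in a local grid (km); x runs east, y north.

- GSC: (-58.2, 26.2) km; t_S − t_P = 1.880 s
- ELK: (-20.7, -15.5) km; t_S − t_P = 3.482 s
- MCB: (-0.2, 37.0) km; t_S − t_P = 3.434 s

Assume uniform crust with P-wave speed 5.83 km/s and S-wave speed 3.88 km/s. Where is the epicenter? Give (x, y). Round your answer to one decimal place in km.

x ≈ -36.9 km, y ≈ 21.5 km

Distance from S−P lag: d = Δt · v_P v_S / (v_P − v_S) = Δt · (5.83·3.88)/(5.83−3.88) ≈ 11.6002·Δt.
So d_GSC = 21.81, d_ELK = 40.39, d_MCB = 39.84 km.
Circle about each station: (x + 58.2)² + (y − 26.2)² = 21.81²; (x + 20.7)² + (y + 15.5)² = 40.39²; (x + 0.2)² + (y − 37.0)² = 39.84².
Subtracting pairs of circle equations eliminates x²+y² and gives linear equations (the radical axes):
75.0 x − 83.4 y = -4560.62
116.0 x + 21.6 y = -3816.19
Solving the 2×2 system: x ≈ -36.9, y ≈ 21.5 km.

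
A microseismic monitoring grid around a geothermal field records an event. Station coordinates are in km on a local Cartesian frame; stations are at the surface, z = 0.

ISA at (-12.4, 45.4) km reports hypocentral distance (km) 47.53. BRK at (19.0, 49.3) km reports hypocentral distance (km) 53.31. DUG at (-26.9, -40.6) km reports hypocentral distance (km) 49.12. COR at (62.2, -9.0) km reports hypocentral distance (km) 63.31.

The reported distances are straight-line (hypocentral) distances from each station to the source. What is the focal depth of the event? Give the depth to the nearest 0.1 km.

Each station gives a sphere (x−x_i)² + (y−y_i)² + z² = d_i² (stations at z=0).
Subtracting the ISA sphere from BRK and DUG: z² cancels, leaving linear equations in x and y:
62.8 x + 7.8 y = -6.29
-29.0 x − 172.0 y = 3.38
Solving: x ≈ -0.100, y ≈ -0.003 km (keep extra digits for the depth step; rounded: -0.1, -0.0).
Then from the ISA sphere: z² = 47.53² − (x + 12.4)² − (y − 45.4)² with x = -0.100, y = -0.003, so z ≈ 6.810 ≈ 6.8 km.

6.8 km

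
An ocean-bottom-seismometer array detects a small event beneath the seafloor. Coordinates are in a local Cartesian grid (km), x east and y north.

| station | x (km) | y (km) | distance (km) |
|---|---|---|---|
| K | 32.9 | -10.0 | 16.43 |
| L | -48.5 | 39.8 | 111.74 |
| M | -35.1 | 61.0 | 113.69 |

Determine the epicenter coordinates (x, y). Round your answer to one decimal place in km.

x ≈ 47.9 km, y ≈ -16.7 km

Circle about each station: (x − 32.9)² + (y + 10.0)² = 16.43²; (x + 48.5)² + (y − 39.8)² = 111.74²; (x + 35.1)² + (y − 61.0)² = 113.69².
Subtracting the K equation from the L and M equations removes the quadratic terms:
-162.8 x + 99.6 y = -9462.00
-136.0 x + 142.0 y = -8884.87
Solving the 2×2 system: x ≈ 47.9, y ≈ -16.7 km.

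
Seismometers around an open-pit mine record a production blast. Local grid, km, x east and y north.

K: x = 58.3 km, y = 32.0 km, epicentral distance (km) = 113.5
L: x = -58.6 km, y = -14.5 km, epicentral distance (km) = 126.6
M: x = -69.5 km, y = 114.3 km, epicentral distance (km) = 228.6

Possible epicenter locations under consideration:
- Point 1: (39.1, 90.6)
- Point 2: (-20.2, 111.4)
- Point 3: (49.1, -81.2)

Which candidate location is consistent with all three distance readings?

Point 3

For each candidate, compare |candidate − station| to the reported distance:
Point 1: residuals K 51.8, L 16.9, M 117.4 → max 117.4 km
Point 2: residuals K 1.8, L 5.0, M 179.2 → max 179.2 km
Point 3: residuals K 0.1, L 0.1, M 0.1 → max 0.1 km
Only Point 3 has all residuals ≈ 0.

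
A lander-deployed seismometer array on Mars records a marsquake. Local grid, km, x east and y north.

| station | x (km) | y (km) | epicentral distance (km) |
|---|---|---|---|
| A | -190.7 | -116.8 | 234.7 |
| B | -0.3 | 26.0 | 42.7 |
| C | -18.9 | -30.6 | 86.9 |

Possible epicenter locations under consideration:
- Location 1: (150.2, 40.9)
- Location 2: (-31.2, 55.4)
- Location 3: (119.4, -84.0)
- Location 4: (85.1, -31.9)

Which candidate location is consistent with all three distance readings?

Location 2

For each candidate, compare |candidate − station| to the reported distance:
Location 1: residuals A 140.9, B 108.5, C 96.7 → max 140.9 km
Location 2: residuals A 0.0, B 0.0, C 0.0 → max 0.0 km
Location 3: residuals A 77.1, B 119.9, C 61.4 → max 119.9 km
Location 4: residuals A 53.9, B 60.5, C 17.1 → max 60.5 km
Only Location 2 has all residuals ≈ 0.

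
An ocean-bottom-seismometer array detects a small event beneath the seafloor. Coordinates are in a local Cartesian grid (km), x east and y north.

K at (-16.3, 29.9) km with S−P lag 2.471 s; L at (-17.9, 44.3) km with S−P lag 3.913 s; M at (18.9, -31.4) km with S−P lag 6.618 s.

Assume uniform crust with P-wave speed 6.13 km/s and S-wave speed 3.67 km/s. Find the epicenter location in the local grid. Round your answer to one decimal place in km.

Distance from S−P lag: d = Δt · v_P v_S / (v_P − v_S) = Δt · (6.13·3.67)/(6.13−3.67) ≈ 9.1452·Δt.
So d_K = 22.60, d_L = 35.79, d_M = 60.52 km.
Circle about each station: (x + 16.3)² + (y − 29.9)² = 22.60²; (x + 17.9)² + (y − 44.3)² = 35.79²; (x − 18.9)² + (y + 31.4)² = 60.52².
Subtracting pairs of circle equations eliminates x²+y² and gives linear equations (the radical axes):
-3.2 x + 28.8 y = 353.04
70.4 x − 122.6 y = -2968.44
Solving the 2×2 system: x ≈ -25.8, y ≈ 9.4 km.

x ≈ -25.8 km, y ≈ 9.4 km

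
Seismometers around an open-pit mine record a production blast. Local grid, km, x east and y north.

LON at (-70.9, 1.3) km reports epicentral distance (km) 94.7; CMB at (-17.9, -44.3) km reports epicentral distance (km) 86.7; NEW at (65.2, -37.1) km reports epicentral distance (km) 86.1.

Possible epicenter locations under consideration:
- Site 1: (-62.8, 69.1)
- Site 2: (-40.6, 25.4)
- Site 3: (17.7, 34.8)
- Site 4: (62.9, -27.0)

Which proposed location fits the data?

For each candidate, compare |candidate − station| to the reported distance:
Site 1: residuals LON 26.4, CMB 35.3, NEW 80.2 → max 80.2 km
Site 2: residuals LON 56.0, CMB 13.4, NEW 36.8 → max 56.0 km
Site 3: residuals LON 0.0, CMB 0.0, NEW 0.1 → max 0.1 km
Site 4: residuals LON 42.1, CMB 4.1, NEW 75.7 → max 75.7 km
Only Site 3 has all residuals ≈ 0.

Site 3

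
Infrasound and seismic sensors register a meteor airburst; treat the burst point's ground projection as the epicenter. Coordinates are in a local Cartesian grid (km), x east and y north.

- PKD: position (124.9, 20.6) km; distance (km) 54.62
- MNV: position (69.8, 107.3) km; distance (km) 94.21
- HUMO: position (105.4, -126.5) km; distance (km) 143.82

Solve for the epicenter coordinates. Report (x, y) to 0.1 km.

Circle about each station: (x − 124.9)² + (y − 20.6)² = 54.62²; (x − 69.8)² + (y − 107.3)² = 94.21²; (x − 105.4)² + (y + 126.5)² = 143.82².
Subtracting pairs of circle equations eliminates x²+y² and gives linear equations (the radical axes):
-110.2 x + 173.4 y = -5531.22
-39.0 x − 294.2 y = -6613.81
Solving the 2×2 system: x ≈ 70.8, y ≈ 13.1 km.

70.8 km east, 13.1 km north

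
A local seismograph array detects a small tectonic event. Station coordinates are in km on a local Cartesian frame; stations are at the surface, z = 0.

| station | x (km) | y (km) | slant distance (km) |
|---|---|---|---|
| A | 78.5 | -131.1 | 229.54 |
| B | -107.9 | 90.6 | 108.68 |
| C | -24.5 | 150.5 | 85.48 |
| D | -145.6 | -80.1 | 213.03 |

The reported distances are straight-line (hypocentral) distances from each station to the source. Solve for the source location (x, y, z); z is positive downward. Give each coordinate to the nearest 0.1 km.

Each station gives a sphere (x−x_i)² + (y−y_i)² + z² = d_i² (stations at z=0).
Subtracting the A sphere from B and C: z² cancels, leaving linear equations in x and y:
-372.8 x + 443.4 y = 37378.58
-206.0 x + 563.2 y = 45282.82
Solving: x ≈ -8.204, y ≈ 77.402 km (keep extra digits for the depth step; rounded: -8.2, 77.4).
Then from the A sphere: z² = 229.54² − (x − 78.5)² − (y + 131.1)² with x = -8.204, y = 77.402, so z ≈ 41.206 ≈ 41.2 km.

(-8.2, 77.4, 41.2)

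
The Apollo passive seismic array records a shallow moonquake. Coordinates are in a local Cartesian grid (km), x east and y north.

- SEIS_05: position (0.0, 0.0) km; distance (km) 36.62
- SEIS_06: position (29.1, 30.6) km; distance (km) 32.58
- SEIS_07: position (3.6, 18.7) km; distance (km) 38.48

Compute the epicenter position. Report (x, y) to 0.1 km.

36.6 km east, -1.1 km north

Circle about each station: x² + y² = 36.62²; (x − 29.1)² + (y − 30.6)² = 32.58²; (x − 3.6)² + (y − 18.7)² = 38.48².
Subtracting the SEIS_05 equation from the SEIS_06 and SEIS_07 equations removes the quadratic terms:
58.2 x + 61.2 y = 2062.74
7.2 x + 37.4 y = 222.96
Solving the 2×2 system: x ≈ 36.6, y ≈ -1.1 km.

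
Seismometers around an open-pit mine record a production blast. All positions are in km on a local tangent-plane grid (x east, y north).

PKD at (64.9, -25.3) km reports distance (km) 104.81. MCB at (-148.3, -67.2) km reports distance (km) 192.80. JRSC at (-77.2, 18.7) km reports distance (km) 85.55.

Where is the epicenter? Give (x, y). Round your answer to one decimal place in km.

-0.5 km east, 56.6 km north

Circle about each station: (x − 64.9)² + (y + 25.3)² = 104.81²; (x + 148.3)² + (y + 67.2)² = 192.80²; (x + 77.2)² + (y − 18.7)² = 85.55².
Subtracting the PKD equation from the MCB and JRSC equations removes the quadratic terms:
-426.4 x − 83.8 y = -4530.07
-284.2 x + 88.0 y = 5123.76
Solving the 2×2 system: x ≈ -0.5, y ≈ 56.6 km.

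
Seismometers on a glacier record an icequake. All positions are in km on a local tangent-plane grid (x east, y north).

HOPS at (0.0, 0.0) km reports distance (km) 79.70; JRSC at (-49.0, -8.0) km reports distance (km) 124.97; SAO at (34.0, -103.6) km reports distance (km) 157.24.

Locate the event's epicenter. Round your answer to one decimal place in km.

x ≈ 61.0 km, y ≈ 51.3 km

Circle about each station: x² + y² = 79.70²; (x + 49.0)² + (y + 8.0)² = 124.97²; (x − 34.0)² + (y + 103.6)² = 157.24².
Subtracting pairs of circle equations eliminates x²+y² and gives linear equations (the radical axes):
-98.0 x − 16.0 y = -6800.41
68.0 x − 207.2 y = -6483.37
Solving the 2×2 system: x ≈ 61.0, y ≈ 51.3 km.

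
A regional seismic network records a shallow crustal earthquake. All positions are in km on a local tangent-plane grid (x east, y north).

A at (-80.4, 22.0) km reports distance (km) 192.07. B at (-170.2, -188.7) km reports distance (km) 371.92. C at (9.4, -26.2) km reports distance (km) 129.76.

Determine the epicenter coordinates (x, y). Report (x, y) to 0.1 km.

x ≈ 108.3 km, y ≈ 57.8 km

Circle about each station: (x + 80.4)² + (y − 22.0)² = 192.07²; (x + 170.2)² + (y + 188.7)² = 371.92²; (x − 9.4)² + (y + 26.2)² = 129.76².
Subtracting the A equation from the B and C equations removes the quadratic terms:
-179.6 x − 421.4 y = -43806.03
179.6 x − 96.4 y = 13879.87
Solving the 2×2 system: x ≈ 108.3, y ≈ 57.8 km.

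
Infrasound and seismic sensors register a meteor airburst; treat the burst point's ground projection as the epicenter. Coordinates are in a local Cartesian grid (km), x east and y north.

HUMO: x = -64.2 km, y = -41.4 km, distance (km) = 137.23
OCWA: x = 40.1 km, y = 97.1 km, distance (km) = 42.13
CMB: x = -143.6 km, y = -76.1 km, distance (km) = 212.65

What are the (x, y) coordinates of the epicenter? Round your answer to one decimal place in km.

(2.2, 78.7)

Circle about each station: (x + 64.2)² + (y + 41.4)² = 137.23²; (x − 40.1)² + (y − 97.1)² = 42.13²; (x + 143.6)² + (y + 76.1)² = 212.65².
Subtracting the HUMO equation from the OCWA and CMB equations removes the quadratic terms:
208.6 x + 277.0 y = 22257.96
-158.8 x − 69.4 y = -5811.38
Solving the 2×2 system: x ≈ 2.2, y ≈ 78.7 km.
Check against HUMO (with the unrounded x, y): √((x + 64.2)²+(y + 41.4)²) = 137.23 ≈ 137.23 km. ✓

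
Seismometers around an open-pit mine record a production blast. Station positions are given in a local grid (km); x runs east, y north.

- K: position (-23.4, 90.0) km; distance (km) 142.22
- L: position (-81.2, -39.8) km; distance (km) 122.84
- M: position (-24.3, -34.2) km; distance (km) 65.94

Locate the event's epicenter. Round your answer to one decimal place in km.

x ≈ 41.6 km, y ≈ -36.5 km

Circle about each station: (x + 23.4)² + (y − 90.0)² = 142.22²; (x + 81.2)² + (y + 39.8)² = 122.84²; (x + 24.3)² + (y + 34.2)² = 65.94².
Subtracting the K equation from the L and M equations removes the quadratic terms:
-115.6 x − 259.6 y = 4666.78
-1.8 x − 248.4 y = 8991.01
Solving the 2×2 system: x ≈ 41.6, y ≈ -36.5 km.
Check against K (with the unrounded x, y): √((x + 23.4)²+(y − 90.0)²) = 142.22 ≈ 142.22 km. ✓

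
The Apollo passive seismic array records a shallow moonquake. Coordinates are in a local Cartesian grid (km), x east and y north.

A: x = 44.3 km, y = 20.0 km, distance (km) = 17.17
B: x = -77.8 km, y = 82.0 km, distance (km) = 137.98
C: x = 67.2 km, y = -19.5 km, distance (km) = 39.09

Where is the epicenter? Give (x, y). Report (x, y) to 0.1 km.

Circle about each station: (x − 44.3)² + (y − 20.0)² = 17.17²; (x + 77.8)² + (y − 82.0)² = 137.98²; (x − 67.2)² + (y + 19.5)² = 39.09².
Subtracting the A equation from the B and C equations removes the quadratic terms:
-244.2 x + 124.0 y = -8329.32
45.8 x − 79.0 y = 1300.38
Solving the 2×2 system: x ≈ 36.5, y ≈ 4.7 km.
Check against A (with the unrounded x, y): √((x − 44.3)²+(y − 20.0)²) = 17.18 ≈ 17.17 km. ✓

(36.5, 4.7)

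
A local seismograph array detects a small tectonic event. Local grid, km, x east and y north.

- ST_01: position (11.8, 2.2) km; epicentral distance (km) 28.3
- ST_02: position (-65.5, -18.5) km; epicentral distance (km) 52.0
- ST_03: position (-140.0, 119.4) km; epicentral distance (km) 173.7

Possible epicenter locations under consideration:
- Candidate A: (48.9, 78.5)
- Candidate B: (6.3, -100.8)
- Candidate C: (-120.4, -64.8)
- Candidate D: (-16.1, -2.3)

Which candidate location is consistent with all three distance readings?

For each candidate, compare |candidate − station| to the reported distance:
Candidate A: residuals ST_01 56.5, ST_02 98.0, ST_03 19.6 → max 98.0 km
Candidate B: residuals ST_01 74.8, ST_02 57.2, ST_03 90.7 → max 90.7 km
Candidate C: residuals ST_01 119.9, ST_02 19.8, ST_03 11.5 → max 119.9 km
Candidate D: residuals ST_01 0.0, ST_02 0.0, ST_03 0.0 → max 0.0 km
Only Candidate D has all residuals ≈ 0.

Candidate D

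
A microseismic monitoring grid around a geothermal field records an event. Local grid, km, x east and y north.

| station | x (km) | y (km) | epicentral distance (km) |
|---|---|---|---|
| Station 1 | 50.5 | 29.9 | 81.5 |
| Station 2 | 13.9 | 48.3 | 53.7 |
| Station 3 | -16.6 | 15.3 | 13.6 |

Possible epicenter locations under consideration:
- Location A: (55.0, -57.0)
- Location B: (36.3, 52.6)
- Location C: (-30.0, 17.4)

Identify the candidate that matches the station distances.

For each candidate, compare |candidate − station| to the reported distance:
Location A: residuals Station 1 5.5, Station 2 59.3, Station 3 88.2 → max 88.2 km
Location B: residuals Station 1 54.7, Station 2 30.9, Station 3 51.1 → max 54.7 km
Location C: residuals Station 1 0.0, Station 2 0.0, Station 3 0.0 → max 0.0 km
Only Location C has all residuals ≈ 0.

Location C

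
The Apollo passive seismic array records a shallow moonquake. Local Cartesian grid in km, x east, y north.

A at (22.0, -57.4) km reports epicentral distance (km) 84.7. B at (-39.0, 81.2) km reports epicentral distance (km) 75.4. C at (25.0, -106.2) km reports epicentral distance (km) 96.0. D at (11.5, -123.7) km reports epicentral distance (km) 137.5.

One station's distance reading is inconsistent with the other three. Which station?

Solve using three stations at a time. Using A, B, D (subtract circle equations pairwise → linear system) gives (x, y) ≈ (-34.1, 6.0).
Distances from that point to each station vs reported:
  A: calculated 84.7 vs reported 84.7 → residual 0.0 km
  B: calculated 75.4 vs reported 75.4 → residual 0.0 km
  C: calculated 126.8 vs reported 96.0 → residual 30.8 km
  D: calculated 137.5 vs reported 137.5 → residual 0.0 km
A, B, D are mutually consistent (residuals ≈ 0); C is off by 30.8 km.

C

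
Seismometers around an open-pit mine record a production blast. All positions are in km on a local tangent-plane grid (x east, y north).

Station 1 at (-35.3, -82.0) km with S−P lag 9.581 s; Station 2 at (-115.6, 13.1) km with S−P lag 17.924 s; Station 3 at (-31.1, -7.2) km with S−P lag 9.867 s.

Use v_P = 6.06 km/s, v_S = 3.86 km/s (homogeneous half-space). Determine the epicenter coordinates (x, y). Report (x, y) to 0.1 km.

Distance from S−P lag: d = Δt · v_P v_S / (v_P − v_S) = Δt · (6.06·3.86)/(6.06−3.86) ≈ 10.6325·Δt.
So d_Station 1 = 101.87, d_Station 2 = 190.58, d_Station 3 = 104.91 km.
Circle about each station: (x + 35.3)² + (y + 82.0)² = 101.87²; (x + 115.6)² + (y − 13.1)² = 190.58²; (x + 31.1)² + (y + 7.2)² = 104.91².
Subtracting pairs of circle equations eliminates x²+y² and gives linear equations (the radical axes):
-160.6 x + 190.2 y = -20378.36
8.4 x + 149.6 y = -7579.65
Solving the 2×2 system: x ≈ 62.7, y ≈ -54.2 km.

x ≈ 62.7 km, y ≈ -54.2 km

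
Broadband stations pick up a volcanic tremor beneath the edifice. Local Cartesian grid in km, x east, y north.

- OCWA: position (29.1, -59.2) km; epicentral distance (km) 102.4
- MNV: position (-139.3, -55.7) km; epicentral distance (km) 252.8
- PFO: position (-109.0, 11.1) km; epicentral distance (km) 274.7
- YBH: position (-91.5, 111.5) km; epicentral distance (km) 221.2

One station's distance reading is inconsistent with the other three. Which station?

PFO

Solve using three stations at a time. Using OCWA, MNV, YBH (subtract circle equations pairwise → linear system) gives (x, y) ≈ (104.9, 9.7).
Distances from that point to each station vs reported:
  OCWA: calculated 102.4 vs reported 102.4 → residual 0.0 km
  MNV: calculated 252.8 vs reported 252.8 → residual 0.0 km
  PFO: calculated 213.9 vs reported 274.7 → residual 60.8 km
  YBH: calculated 221.2 vs reported 221.2 → residual 0.0 km
OCWA, MNV, YBH are mutually consistent (residuals ≈ 0); PFO is off by 60.8 km.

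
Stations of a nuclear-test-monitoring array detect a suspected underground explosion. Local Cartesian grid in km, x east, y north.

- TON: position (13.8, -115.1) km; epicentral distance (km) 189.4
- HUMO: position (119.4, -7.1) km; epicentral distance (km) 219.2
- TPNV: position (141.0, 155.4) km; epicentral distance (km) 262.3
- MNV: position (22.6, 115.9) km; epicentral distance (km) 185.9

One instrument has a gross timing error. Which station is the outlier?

Solve using three stations at a time. Using TON, HUMO, TPNV (subtract circle equations pairwise → linear system) gives (x, y) ≈ (-94.6, 40.2).
Distances from that point to each station vs reported:
  TON: calculated 189.4 vs reported 189.4 → residual 0.0 km
  HUMO: calculated 219.2 vs reported 219.2 → residual 0.0 km
  TPNV: calculated 262.3 vs reported 262.3 → residual 0.0 km
  MNV: calculated 139.6 vs reported 185.9 → residual 46.3 km
TON, HUMO, TPNV are mutually consistent (residuals ≈ 0); MNV is off by 46.3 km.

MNV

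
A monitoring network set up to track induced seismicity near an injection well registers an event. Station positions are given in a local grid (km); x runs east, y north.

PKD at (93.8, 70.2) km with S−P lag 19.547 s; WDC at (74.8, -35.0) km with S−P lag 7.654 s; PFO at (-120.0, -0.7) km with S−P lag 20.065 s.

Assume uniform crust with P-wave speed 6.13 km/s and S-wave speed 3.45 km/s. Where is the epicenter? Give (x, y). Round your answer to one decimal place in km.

x ≈ 23.7 km, y ≈ -67.2 km

Distance from S−P lag: d = Δt · v_P v_S / (v_P − v_S) = Δt · (6.13·3.45)/(6.13−3.45) ≈ 7.8912·Δt.
So d_PKD = 154.25, d_WDC = 60.40, d_PFO = 158.34 km.
Circle about each station: (x − 93.8)² + (y − 70.2)² = 154.25²; (x − 74.8)² + (y + 35.0)² = 60.40²; (x + 120.0)² + (y + 0.7)² = 158.34².
Subtracting the PKD equation from the WDC and PFO equations removes the quadratic terms:
-38.0 x − 210.4 y = 13238.46
-427.6 x − 141.8 y = -604.48
Solving the 2×2 system: x ≈ 23.7, y ≈ -67.2 km.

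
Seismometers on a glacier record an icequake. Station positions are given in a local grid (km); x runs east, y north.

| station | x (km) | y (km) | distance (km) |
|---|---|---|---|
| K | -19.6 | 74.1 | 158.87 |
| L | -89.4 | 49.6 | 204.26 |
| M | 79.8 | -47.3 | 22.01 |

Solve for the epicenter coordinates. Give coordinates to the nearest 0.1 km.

Circle about each station: (x + 19.6)² + (y − 74.1)² = 158.87²; (x + 89.4)² + (y − 49.6)² = 204.26²; (x − 79.8)² + (y + 47.3)² = 22.01².
Subtracting the K equation from the L and M equations removes the quadratic terms:
-139.6 x − 49.0 y = -11904.92
198.8 x − 242.8 y = 27485.60
Solving the 2×2 system: x ≈ 97.1, y ≈ -33.7 km.

x ≈ 97.1 km, y ≈ -33.7 km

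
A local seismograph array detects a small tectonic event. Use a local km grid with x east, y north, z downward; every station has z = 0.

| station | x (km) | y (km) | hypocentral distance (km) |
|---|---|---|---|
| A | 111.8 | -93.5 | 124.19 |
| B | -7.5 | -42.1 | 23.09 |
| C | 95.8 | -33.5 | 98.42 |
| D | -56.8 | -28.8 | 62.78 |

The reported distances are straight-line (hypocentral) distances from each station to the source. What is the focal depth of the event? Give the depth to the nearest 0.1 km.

Each station gives a sphere (x−x_i)² + (y−y_i)² + z² = d_i² (stations at z=0).
Subtracting the A sphere from B and C: z² cancels, leaving linear equations in x and y:
-238.6 x + 102.8 y = -4522.82
-32.0 x + 120.0 y = -5204.94
Solving: x ≈ 0.303, y ≈ -43.294 km (keep extra digits for the depth step; rounded: 0.3, -43.3).
Then from the A sphere: z² = 124.19² − (x − 111.8)² − (y + 93.5)² with x = 0.303, y = -43.294, so z ≈ 21.701 ≈ 21.7 km.

depth ≈ 21.7 km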